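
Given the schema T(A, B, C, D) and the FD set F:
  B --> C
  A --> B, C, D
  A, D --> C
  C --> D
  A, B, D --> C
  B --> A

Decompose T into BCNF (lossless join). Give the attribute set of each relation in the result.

Candidate keys of the original relation: {A}, {B}.
In {A, B, C, D}, {C} is not a superkey ({C}⁺ restricted to this set is {C, D}), so split on C --> D into {C, D} and {A, B, C}.
{C, D} is in BCNF.
{A, B, C} is in BCNF.

{A, B, C}; {C, D}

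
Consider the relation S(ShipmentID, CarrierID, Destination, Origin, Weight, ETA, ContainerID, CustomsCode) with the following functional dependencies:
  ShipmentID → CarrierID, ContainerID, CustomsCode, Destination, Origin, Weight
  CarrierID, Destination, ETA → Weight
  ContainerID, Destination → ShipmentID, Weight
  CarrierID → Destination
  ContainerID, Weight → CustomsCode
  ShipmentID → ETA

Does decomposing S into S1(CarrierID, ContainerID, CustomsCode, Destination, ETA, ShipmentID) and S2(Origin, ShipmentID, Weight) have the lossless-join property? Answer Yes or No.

Yes

S1 ∩ S2 = {ShipmentID}; its closure under F is {CarrierID, ContainerID, CustomsCode, Destination, ETA, Origin, ShipmentID, Weight}.
This includes all of S1, so the common attributes are a superkey of S1 — the join is lossless.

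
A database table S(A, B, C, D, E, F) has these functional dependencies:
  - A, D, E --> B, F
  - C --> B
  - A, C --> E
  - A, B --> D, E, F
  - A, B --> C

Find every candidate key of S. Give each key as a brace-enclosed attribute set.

{A, B}, {A, C}, {A, D, E}

Attributes never on any right-hand side: {A} — every candidate key must contain it.
{A, B}⁺ = {A, B, C, D, E, F} — all of the relation — so {A, B} is a candidate key.
{A, C}⁺ = {A, B, C, D, E, F} — all of the relation — so {A, C} is a candidate key.
{A, D, E}⁺ = {A, B, C, D, E, F} — all of the relation — so {A, D, E} is a candidate key.
These are minimal and exhaustive — every other superkey contains one of them.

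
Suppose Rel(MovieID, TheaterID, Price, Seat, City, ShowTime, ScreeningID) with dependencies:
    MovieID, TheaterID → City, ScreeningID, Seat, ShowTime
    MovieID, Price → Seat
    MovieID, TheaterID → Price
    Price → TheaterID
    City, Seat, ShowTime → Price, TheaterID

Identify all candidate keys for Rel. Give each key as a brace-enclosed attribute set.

{MovieID} never appears on the right of any FD, so every key must include it.
{MovieID, Price}⁺ = {City, MovieID, Price, ScreeningID, Seat, ShowTime, TheaterID} — all of the relation — so {MovieID, Price} is a candidate key.
{MovieID, TheaterID}⁺ = {City, MovieID, Price, ScreeningID, Seat, ShowTime, TheaterID} — all of the relation — so {MovieID, TheaterID} is a candidate key.
{City, MovieID, Seat, ShowTime}⁺ = {City, MovieID, Price, ScreeningID, Seat, ShowTime, TheaterID} — all of the relation — so {City, MovieID, Seat, ShowTime} is a candidate key.
Any other superkey properly contains one of these, so there are no further candidate keys.

{City, MovieID, Seat, ShowTime}, {MovieID, Price}, {MovieID, TheaterID}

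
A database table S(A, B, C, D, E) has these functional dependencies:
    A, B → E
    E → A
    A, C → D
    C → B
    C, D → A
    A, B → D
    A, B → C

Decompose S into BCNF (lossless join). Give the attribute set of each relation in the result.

{A, E}; {B, C}; {C, D, E}

Candidate keys of the original relation: {A, B}, {A, C}, {B, E}, {C, D}, {C, E}.
In {A, B, C, D, E}, {E} is not a superkey ({E}⁺ restricted to this set is {A, E}), so split on E → A into {A, E} and {B, C, D, E}.
{A, E} has no BCNF violation.
In {B, C, D, E}, {C} is not a superkey ({C}⁺ restricted to this set is {B, C}), so split on C → B into {B, C} and {C, D, E}.
{B, C} has no BCNF violation.
{C, D, E} has no BCNF violation.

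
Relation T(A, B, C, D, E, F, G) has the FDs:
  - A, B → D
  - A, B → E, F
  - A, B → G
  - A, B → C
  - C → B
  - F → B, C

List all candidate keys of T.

{A, B}, {A, C}, {A, F}

No FD produces {A}, so it must be in every candidate key.
Closure of {A, B} is {A, B, C, D, E, F, G}, the whole schema; {A, B} is a candidate key.
Closure of {A, C} is {A, B, C, D, E, F, G}, the whole schema; {A, C} is a candidate key.
Closure of {A, F} is {A, B, C, D, E, F, G}, the whole schema; {A, F} is a candidate key.
These are minimal and exhaustive — every other superkey contains one of them.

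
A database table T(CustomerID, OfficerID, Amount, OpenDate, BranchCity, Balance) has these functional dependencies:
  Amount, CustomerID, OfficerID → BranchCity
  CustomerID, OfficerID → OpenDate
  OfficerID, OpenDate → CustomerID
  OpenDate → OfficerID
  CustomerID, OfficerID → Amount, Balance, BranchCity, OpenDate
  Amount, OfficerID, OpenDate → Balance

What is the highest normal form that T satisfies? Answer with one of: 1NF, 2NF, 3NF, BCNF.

Candidate keys: {CustomerID, OfficerID}, {OpenDate}. Prime attributes: {CustomerID, OfficerID, OpenDate}.
Each dependency's left side is a superkey — BCNF holds.

BCNF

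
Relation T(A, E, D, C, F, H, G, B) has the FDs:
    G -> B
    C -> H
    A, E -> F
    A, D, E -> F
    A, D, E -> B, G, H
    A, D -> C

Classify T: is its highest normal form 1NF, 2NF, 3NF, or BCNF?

Candidate key: {A, D, E}. Prime attributes: {A, D, E}.
G -> B breaks BCNF: {G}⁺ = {B, G}, so {G} is not a superkey.
G -> B has non-prime {B} on the right and a non-superkey on the left, so 3NF fails.
{A, D} is a proper subset of the key {A, D, E}, and {A, D}⁺ contains the non-prime attributes {C, H} — a partial dependency, so 2NF is violated.

1NF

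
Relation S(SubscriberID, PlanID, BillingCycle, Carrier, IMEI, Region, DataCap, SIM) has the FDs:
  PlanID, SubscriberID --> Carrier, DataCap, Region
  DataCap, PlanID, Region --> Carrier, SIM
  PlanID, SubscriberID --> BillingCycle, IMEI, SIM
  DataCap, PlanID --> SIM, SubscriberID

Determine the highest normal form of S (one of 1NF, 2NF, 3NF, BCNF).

BCNF

Candidate keys: {DataCap, PlanID}, {PlanID, SubscriberID}. Prime attributes: {DataCap, PlanID, SubscriberID}.
Every FD has a superkey on the left, so the relation is in BCNF.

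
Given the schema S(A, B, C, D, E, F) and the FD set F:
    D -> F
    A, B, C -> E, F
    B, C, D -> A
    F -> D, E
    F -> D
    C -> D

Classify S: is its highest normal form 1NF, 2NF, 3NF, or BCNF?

1NF

Candidate key: {B, C}. Prime attributes: {B, C}.
D -> F: {D}⁺ = {D, E, F}, which is not all of the attributes, so the left side is not a superkey — BCNF is violated.
D -> F has non-prime {F} on the right and a non-superkey on the left, so 3NF fails.
Since {C} ⊂ {B, C} and {C}⁺ ⊇ {D, E, F} with {D, E, F} non-prime, there is a partial dependency; 2NF fails.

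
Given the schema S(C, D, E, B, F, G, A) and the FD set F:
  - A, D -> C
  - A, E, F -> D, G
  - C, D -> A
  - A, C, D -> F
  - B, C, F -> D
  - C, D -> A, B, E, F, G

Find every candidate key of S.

{A, D}⁺ = {A, B, C, D, E, F, G} — all of the relation — so {A, D} is a candidate key.
{C, D}⁺ = {A, B, C, D, E, F, G} — all of the relation — so {C, D} is a candidate key.
{A, E, F}⁺ = {A, B, C, D, E, F, G} — all of the relation — so {A, E, F} is a candidate key.
{B, C, F}⁺ = {A, B, C, D, E, F, G} — all of the relation — so {B, C, F} is a candidate key.
No proper subset of any of these is a key, and no other minimal superkey exists.

{A, D}, {A, E, F}, {B, C, F}, {C, D}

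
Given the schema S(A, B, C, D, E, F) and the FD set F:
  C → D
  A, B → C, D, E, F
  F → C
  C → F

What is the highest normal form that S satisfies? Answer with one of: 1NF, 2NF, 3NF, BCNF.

2NF

Candidate key: {A, B}. Prime attributes: {A, B}.
C → D: {C}⁺ = {C, D, F}, which is not all of the attributes, so the left side is not a superkey — BCNF is violated.
C → D determines the non-prime attribute {D} from a non-superkey — 3NF is violated.
No proper subset of a key has a non-prime attribute in its closure, so there is no partial dependency; 2NF holds.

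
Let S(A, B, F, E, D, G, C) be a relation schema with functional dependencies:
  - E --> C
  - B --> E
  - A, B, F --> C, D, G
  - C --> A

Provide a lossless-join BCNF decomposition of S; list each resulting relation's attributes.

Candidate key of the original relation: {B, F}.
In {A, B, C, D, E, F, G}, {E} is not a superkey ({E}⁺ restricted to this set is {A, C, E}), so split on E --> A, C into {A, C, E} and {B, D, E, F, G}.
In {A, C, E}, {C} is not a superkey ({C}⁺ restricted to this set is {A, C}), so split on C --> A into {A, C} and {C, E}.
{A, C} is in BCNF.
{C, E} is in BCNF.
In {B, D, E, F, G}, {B} is not a superkey ({B}⁺ restricted to this set is {B, E}), so split on B --> E into {B, E} and {B, D, F, G}.
{B, E} is in BCNF.
{B, D, F, G} is in BCNF.

{A, C}; {B, D, F, G}; {B, E}; {C, E}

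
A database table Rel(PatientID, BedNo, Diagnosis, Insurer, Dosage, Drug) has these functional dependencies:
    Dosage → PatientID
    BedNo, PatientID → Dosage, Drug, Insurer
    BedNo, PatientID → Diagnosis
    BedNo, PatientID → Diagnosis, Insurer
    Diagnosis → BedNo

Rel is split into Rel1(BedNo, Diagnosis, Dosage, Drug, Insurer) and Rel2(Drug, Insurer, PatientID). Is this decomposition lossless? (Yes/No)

Rel1 ∩ Rel2 = {Drug, Insurer}; its closure under F is {Drug, Insurer}.
Neither Rel1 nor Rel2 is contained in that closure, so the decomposition is lossy.

No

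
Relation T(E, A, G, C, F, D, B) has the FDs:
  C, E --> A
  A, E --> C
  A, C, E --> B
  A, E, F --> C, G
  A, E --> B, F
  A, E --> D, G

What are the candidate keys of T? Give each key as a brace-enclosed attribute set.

{A, E}, {C, E}

No FD produces {E}, so it must be in every candidate key.
{A, E} is a candidate key since {A, E}⁺ = {A, B, C, D, E, F, G} covers every attribute.
{C, E} is a candidate key since {C, E}⁺ = {A, B, C, D, E, F, G} covers every attribute.
These are minimal and exhaustive — every other superkey contains one of them.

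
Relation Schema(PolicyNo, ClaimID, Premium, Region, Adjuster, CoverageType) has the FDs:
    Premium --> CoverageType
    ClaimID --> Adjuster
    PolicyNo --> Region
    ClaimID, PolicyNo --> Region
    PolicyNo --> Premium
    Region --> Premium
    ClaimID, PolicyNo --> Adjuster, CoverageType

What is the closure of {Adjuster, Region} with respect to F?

Start with {Adjuster, Region}.
Region --> Premium applies; add {Premium} → now {Adjuster, Premium, Region}.
Premium --> CoverageType applies; add {CoverageType} → now {Adjuster, CoverageType, Premium, Region}.
No further FD applies.

{Adjuster, CoverageType, Premium, Region}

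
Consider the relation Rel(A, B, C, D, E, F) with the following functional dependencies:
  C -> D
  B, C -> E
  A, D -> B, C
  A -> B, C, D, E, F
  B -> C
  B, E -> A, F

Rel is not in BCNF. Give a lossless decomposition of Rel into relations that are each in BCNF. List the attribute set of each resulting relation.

{A, B, C, E, F}; {C, D}

Candidate keys of the original relation: {A}, {B}.
In {A, B, C, D, E, F}, {C} is not a superkey ({C}⁺ restricted to this set is {C, D}), so split on C -> D into {C, D} and {A, B, C, E, F}.
{C, D} is in BCNF.
{A, B, C, E, F} is in BCNF.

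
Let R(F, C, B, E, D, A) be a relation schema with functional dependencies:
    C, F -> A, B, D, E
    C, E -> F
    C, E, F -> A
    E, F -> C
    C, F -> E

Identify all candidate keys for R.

{C, E}, {C, F}, {E, F}

{C, E} is a candidate key since {C, E}⁺ = {A, B, C, D, E, F} covers every attribute.
{C, F} is a candidate key since {C, F}⁺ = {A, B, C, D, E, F} covers every attribute.
{E, F} is a candidate key since {E, F}⁺ = {A, B, C, D, E, F} covers every attribute.
Any other superkey properly contains one of these, so there are no further candidate keys.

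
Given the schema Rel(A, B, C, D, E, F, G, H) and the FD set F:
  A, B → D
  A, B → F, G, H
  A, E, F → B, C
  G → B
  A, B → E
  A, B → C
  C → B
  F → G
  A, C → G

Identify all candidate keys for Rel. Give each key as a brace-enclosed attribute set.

Attributes never on any right-hand side: {A} — every candidate key must contain it.
{A, B}⁺ = {A, B, C, D, E, F, G, H} — all of the relation — so {A, B} is a candidate key.
{A, C}⁺ = {A, B, C, D, E, F, G, H} — all of the relation — so {A, C} is a candidate key.
{A, F}⁺ = {A, B, C, D, E, F, G, H} — all of the relation — so {A, F} is a candidate key.
{A, G}⁺ = {A, B, C, D, E, F, G, H} — all of the relation — so {A, G} is a candidate key.
No proper subset of any of these is a key, and no other minimal superkey exists.

{A, B}, {A, C}, {A, F}, {A, G}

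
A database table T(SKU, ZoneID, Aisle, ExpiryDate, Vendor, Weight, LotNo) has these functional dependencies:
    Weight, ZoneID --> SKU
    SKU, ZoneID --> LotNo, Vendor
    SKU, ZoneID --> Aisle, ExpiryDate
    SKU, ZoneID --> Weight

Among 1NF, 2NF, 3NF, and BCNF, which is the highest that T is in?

Candidate keys: {SKU, ZoneID}, {Weight, ZoneID}. Prime attributes: {SKU, Weight, ZoneID}.
Every FD has a superkey on the left, so the relation is in BCNF.

BCNF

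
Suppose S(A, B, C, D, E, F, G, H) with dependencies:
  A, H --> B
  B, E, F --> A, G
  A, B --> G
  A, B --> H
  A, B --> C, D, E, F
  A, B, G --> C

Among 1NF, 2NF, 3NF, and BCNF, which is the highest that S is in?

BCNF

Candidate keys: {A, B}, {A, H}, {B, E, F}. Prime attributes: {A, B, E, F, H}.
The left-hand side of every FD is a superkey, so BCNF is satisfied.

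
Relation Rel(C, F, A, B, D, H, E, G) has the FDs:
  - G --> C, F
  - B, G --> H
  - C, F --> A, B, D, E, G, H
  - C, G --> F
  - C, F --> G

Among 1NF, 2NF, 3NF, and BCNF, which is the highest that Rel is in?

Candidate keys: {C, F}, {G}. Prime attributes: {C, F, G}.
Each dependency's left side is a superkey — BCNF holds.

BCNF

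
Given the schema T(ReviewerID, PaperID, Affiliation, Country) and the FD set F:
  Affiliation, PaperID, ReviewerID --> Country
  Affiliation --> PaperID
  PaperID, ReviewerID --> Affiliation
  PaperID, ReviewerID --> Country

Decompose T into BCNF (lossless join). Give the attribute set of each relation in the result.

{Affiliation, Country, ReviewerID}; {Affiliation, PaperID}

Candidate keys of the original relation: {Affiliation, ReviewerID}, {PaperID, ReviewerID}.
{Affiliation, Country, PaperID, ReviewerID}: {Affiliation} determines {Affiliation, PaperID} here but is not a superkey — split on Affiliation --> PaperID, giving {Affiliation, PaperID} and {Affiliation, Country, ReviewerID}.
{Affiliation, PaperID} is in BCNF.
{Affiliation, Country, ReviewerID} is in BCNF.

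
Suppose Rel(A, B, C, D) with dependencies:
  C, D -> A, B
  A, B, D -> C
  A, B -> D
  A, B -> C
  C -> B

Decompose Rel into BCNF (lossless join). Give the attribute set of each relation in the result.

Candidate keys of the original relation: {A, B}, {A, C}, {C, D}.
{A, B, C, D}: {C} determines {B, C} here but is not a superkey — split on C -> B, giving {B, C} and {A, C, D}.
{B, C}: every determinant is a superkey — BCNF.
{A, C, D}: every determinant is a superkey — BCNF.

{A, C, D}; {B, C}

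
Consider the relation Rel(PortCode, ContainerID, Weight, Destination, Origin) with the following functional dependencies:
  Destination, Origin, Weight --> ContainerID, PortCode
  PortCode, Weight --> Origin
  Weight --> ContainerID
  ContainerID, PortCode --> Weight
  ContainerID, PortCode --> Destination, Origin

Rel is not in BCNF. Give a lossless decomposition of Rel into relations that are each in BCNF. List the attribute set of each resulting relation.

Candidate keys of the original relation: {ContainerID, PortCode}, {Destination, Origin, Weight}, {PortCode, Weight}.
Within {ContainerID, Destination, Origin, PortCode, Weight}: {Weight}⁺ ∩ {ContainerID, Destination, Origin, PortCode, Weight} = {ContainerID, Weight}, not the whole set, so Weight --> ContainerID violates BCNF; decompose into {ContainerID, Weight} and {Destination, Origin, PortCode, Weight}.
{ContainerID, Weight} is in BCNF.
{Destination, Origin, PortCode, Weight} is in BCNF.

{ContainerID, Weight}; {Destination, Origin, PortCode, Weight}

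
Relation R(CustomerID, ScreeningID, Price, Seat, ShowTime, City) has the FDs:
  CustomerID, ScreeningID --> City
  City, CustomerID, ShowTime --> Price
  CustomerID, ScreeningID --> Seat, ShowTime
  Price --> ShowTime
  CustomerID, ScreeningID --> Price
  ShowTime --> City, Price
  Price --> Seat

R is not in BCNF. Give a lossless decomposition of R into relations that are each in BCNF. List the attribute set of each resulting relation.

Candidate key of the original relation: {CustomerID, ScreeningID}.
{City, CustomerID, Price, ScreeningID, Seat, ShowTime}: {City, CustomerID, ShowTime} determines {City, CustomerID, Price, Seat, ShowTime} here but is not a superkey — split on City, CustomerID, ShowTime --> Price, Seat, giving {City, CustomerID, Price, Seat, ShowTime} and {City, CustomerID, ScreeningID, ShowTime}.
{City, CustomerID, Price, Seat, ShowTime}: {Price} determines {City, Price, Seat, ShowTime} here but is not a superkey — split on Price --> City, Seat, ShowTime, giving {City, Price, Seat, ShowTime} and {CustomerID, Price}.
{City, Price, Seat, ShowTime} has no BCNF violation.
{CustomerID, Price} has no BCNF violation.
{City, CustomerID, ScreeningID, ShowTime}: {ShowTime} determines {City, ShowTime} here but is not a superkey — split on ShowTime --> City, giving {City, ShowTime} and {CustomerID, ScreeningID, ShowTime}.
{City, ShowTime} has no BCNF violation.
{CustomerID, ScreeningID, ShowTime} has no BCNF violation.

{City, Price, Seat, ShowTime}; {CustomerID, Price}; {CustomerID, ScreeningID, ShowTime}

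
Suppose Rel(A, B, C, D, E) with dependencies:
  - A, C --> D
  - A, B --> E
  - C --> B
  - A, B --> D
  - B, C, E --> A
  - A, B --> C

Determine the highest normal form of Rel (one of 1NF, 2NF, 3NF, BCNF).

3NF

Candidate keys: {A, B}, {A, C}, {C, E}. Prime attributes: {A, B, C, E}.
For C --> B we have {C}⁺ = {B, C}; {C} is not a superkey, so BCNF fails.
Since {B} ⊆ prime attributes and every other non-superkey FD also has a prime right side, the schema is in 3NF.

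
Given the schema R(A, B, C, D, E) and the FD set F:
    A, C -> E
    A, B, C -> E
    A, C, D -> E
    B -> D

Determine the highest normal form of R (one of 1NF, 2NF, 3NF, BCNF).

Candidate key: {A, B, C}. Prime attributes: {A, B, C}.
For A, C -> E we have {A, C}⁺ = {A, C, E}; {A, C} is not a superkey, so BCNF fails.
Because {E} is non-prime and the left side of A, C -> E is not a superkey, the relation is not in 3NF.
The proper key subset {B} of {A, B, C} determines non-prime {D}, so the relation is not even in 2NF.

1NF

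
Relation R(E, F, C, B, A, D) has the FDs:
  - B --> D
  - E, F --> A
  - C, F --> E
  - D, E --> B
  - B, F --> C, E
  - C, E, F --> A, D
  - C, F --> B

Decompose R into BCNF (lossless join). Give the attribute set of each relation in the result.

Candidate keys of the original relation: {B, F}, {C, F}, {D, E, F}.
Within {A, B, C, D, E, F}: {B}⁺ ∩ {A, B, C, D, E, F} = {B, D}, not the whole set, so B --> D violates BCNF; decompose into {B, D} and {A, B, C, E, F}.
{B, D}: every determinant is a superkey — BCNF.
Within {A, B, C, E, F}: {E, F}⁺ ∩ {A, B, C, E, F} = {A, E, F}, not the whole set, so E, F --> A violates BCNF; decompose into {A, E, F} and {B, C, E, F}.
{A, E, F}: every determinant is a superkey — BCNF.
{B, C, E, F}: every determinant is a superkey — BCNF.

{A, E, F}; {B, C, E, F}; {B, D}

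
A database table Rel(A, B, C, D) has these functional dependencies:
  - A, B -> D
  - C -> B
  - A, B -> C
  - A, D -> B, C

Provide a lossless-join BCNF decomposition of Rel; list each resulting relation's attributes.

{A, C, D}; {B, C}

Candidate keys of the original relation: {A, B}, {A, C}, {A, D}.
Within {A, B, C, D}: {C}⁺ ∩ {A, B, C, D} = {B, C}, not the whole set, so C -> B violates BCNF; decompose into {B, C} and {A, C, D}.
{B, C}: every determinant is a superkey — BCNF.
{A, C, D}: every determinant is a superkey — BCNF.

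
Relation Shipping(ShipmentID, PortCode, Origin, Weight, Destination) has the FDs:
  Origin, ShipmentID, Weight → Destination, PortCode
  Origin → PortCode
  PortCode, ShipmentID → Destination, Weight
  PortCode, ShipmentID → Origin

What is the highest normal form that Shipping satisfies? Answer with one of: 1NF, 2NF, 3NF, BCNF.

Candidate keys: {Origin, ShipmentID}, {PortCode, ShipmentID}. Prime attributes: {Origin, PortCode, ShipmentID}.
Origin → PortCode breaks BCNF: {Origin}⁺ = {Origin, PortCode}, so {Origin} is not a superkey.
But every attribute on its right side ({PortCode}) is prime, and the same holds for every other non-superkey FD, so 3NF still holds.

3NF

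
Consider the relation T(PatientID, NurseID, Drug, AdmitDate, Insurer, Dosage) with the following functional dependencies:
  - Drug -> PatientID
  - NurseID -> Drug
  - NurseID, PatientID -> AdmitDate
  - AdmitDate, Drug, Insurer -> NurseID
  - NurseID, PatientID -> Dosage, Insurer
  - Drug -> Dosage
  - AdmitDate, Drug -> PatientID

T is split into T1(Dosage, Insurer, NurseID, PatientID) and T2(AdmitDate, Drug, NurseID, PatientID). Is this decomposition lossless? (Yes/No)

T1 ∩ T2 = {NurseID, PatientID}; its closure under F is {AdmitDate, Dosage, Drug, Insurer, NurseID, PatientID}.
This includes all of T1, so the common attributes are a superkey of T1 — the join is lossless.

Yes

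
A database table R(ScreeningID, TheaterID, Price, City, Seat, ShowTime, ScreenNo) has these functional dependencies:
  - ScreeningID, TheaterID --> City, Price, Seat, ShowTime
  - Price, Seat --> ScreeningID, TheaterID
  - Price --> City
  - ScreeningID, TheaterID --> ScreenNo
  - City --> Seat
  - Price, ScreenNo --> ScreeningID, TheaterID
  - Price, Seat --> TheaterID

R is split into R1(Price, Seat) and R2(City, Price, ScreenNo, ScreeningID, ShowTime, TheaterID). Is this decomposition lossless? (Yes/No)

Yes

Common attributes: {Price}; their closure is {City, Price, ScreenNo, ScreeningID, Seat, ShowTime, TheaterID}.
This includes all of R1, so the common attributes are a superkey of R1 — the join is lossless.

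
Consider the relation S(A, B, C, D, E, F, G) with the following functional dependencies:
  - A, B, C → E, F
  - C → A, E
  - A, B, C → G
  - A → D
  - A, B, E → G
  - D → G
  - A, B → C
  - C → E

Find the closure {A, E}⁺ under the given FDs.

{A, D, E, G}

Start with {A, E}.
A → D applies; add {D} → now {A, D, E}.
D → G applies; add {G} → now {A, D, E, G}.
No further FD applies.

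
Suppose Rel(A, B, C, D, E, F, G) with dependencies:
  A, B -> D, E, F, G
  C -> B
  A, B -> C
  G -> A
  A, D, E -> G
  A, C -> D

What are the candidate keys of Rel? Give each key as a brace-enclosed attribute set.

{A, B}, {A, C}, {B, G}, {C, G}

Closure of {A, B} is {A, B, C, D, E, F, G}, the whole schema; {A, B} is a candidate key.
Closure of {A, C} is {A, B, C, D, E, F, G}, the whole schema; {A, C} is a candidate key.
Closure of {B, G} is {A, B, C, D, E, F, G}, the whole schema; {B, G} is a candidate key.
Closure of {C, G} is {A, B, C, D, E, F, G}, the whole schema; {C, G} is a candidate key.
No proper subset of any of these is a key, and no other minimal superkey exists.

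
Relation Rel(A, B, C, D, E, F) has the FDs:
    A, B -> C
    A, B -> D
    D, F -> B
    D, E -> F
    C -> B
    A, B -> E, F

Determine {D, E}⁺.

{B, D, E, F}

Start with {D, E}.
D, E -> F applies; add {F} → now {D, E, F}.
D, F -> B applies; add {B} → now {B, D, E, F}.
No further FD applies.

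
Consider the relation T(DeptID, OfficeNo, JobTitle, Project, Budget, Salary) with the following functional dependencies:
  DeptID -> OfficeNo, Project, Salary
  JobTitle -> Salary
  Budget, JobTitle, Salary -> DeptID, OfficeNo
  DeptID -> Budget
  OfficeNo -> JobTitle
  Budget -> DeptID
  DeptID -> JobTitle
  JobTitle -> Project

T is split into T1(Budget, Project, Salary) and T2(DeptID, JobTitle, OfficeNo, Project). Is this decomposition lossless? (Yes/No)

Common attributes: {Project}; their closure is {Project}.
T1 ⊄ {Project} and T2 ⊄ {Project}, so the split is lossy.

No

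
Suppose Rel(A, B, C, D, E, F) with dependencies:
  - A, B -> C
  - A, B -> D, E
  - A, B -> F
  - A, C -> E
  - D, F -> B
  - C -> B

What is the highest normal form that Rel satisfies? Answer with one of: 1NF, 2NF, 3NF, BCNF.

Candidate keys: {A, B}, {A, C}, {A, D, F}. Prime attributes: {A, B, C, D, F}.
D, F -> B breaks BCNF: {D, F}⁺ = {B, D, F}, so {D, F} is not a superkey.
Its right-hand attributes {B} are all prime, as are those of every other non-superkey FD — the relation is in 3NF.

3NF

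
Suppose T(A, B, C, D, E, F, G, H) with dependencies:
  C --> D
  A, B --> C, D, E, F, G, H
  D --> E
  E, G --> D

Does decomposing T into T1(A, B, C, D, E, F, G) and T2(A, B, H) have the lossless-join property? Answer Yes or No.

The shared attributes are {A, B} and {A, B}⁺ = {A, B, C, D, E, F, G, H}.
This includes all of T1, so the common attributes are a superkey of T1 — the join is lossless.

Yes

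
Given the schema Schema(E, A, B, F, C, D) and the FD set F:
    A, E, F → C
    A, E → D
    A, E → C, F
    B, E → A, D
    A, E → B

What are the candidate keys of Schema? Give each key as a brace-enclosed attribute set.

Attributes never on any right-hand side: {E} — every candidate key must contain it.
{A, E} is a candidate key since {A, E}⁺ = {A, B, C, D, E, F} covers every attribute.
{B, E} is a candidate key since {B, E}⁺ = {A, B, C, D, E, F} covers every attribute.
No proper subset of any of these is a key, and no other minimal superkey exists.

{A, E}, {B, E}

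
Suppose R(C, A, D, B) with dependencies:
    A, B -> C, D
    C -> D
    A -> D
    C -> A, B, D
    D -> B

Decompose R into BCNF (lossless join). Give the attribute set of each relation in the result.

Candidate keys of the original relation: {A}, {C}.
{A, B, C, D}: {D} determines {B, D} here but is not a superkey — split on D -> B, giving {B, D} and {A, C, D}.
{B, D}: every determinant is a superkey — BCNF.
{A, C, D}: every determinant is a superkey — BCNF.

{A, C, D}; {B, D}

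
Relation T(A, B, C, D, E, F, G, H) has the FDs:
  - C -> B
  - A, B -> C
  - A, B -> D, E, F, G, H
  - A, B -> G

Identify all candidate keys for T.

{A, B}, {A, C}

No FD produces {A}, so it must be in every candidate key.
{A, B} is a candidate key since {A, B}⁺ = {A, B, C, D, E, F, G, H} covers every attribute.
{A, C} is a candidate key since {A, C}⁺ = {A, B, C, D, E, F, G, H} covers every attribute.
Any other superkey properly contains one of these, so there are no further candidate keys.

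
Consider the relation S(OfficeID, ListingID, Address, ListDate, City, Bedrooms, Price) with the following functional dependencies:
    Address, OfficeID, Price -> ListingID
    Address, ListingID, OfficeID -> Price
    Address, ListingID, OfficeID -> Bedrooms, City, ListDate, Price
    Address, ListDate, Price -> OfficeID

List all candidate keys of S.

{Address} never appears on the right of any FD, so every key must include it.
Closure of {Address, ListDate, Price} is {Address, Bedrooms, City, ListDate, ListingID, OfficeID, Price}, the whole schema; {Address, ListDate, Price} is a candidate key.
Closure of {Address, ListingID, OfficeID} is {Address, Bedrooms, City, ListDate, ListingID, OfficeID, Price}, the whole schema; {Address, ListingID, OfficeID} is a candidate key.
Closure of {Address, OfficeID, Price} is {Address, Bedrooms, City, ListDate, ListingID, OfficeID, Price}, the whole schema; {Address, OfficeID, Price} is a candidate key.
These are minimal and exhaustive — every other superkey contains one of them.

{Address, ListDate, Price}, {Address, ListingID, OfficeID}, {Address, OfficeID, Price}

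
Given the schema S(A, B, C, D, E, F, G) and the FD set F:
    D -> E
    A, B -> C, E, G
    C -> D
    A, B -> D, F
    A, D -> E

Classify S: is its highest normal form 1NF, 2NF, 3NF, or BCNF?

Candidate key: {A, B}. Prime attributes: {A, B}.
D -> E breaks BCNF: {D}⁺ = {D, E}, so {D} is not a superkey.
Because {E} is non-prime and the left side of D -> E is not a superkey, the relation is not in 3NF.
Checking every proper subset of each key, none determines a non-prime attribute — 2NF is satisfied.

2NF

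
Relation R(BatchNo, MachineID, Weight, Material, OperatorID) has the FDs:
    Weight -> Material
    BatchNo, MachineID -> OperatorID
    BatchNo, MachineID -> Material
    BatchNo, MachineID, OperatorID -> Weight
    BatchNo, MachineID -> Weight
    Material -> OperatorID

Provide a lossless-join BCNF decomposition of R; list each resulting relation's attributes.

{BatchNo, MachineID, Weight}; {Material, OperatorID}; {Material, Weight}

Candidate key of the original relation: {BatchNo, MachineID}.
Within {BatchNo, MachineID, Material, OperatorID, Weight}: {Weight}⁺ ∩ {BatchNo, MachineID, Material, OperatorID, Weight} = {Material, OperatorID, Weight}, not the whole set, so Weight -> Material, OperatorID violates BCNF; decompose into {Material, OperatorID, Weight} and {BatchNo, MachineID, Weight}.
Within {Material, OperatorID, Weight}: {Material}⁺ ∩ {Material, OperatorID, Weight} = {Material, OperatorID}, not the whole set, so Material -> OperatorID violates BCNF; decompose into {Material, OperatorID} and {Material, Weight}.
{Material, OperatorID} has no BCNF violation.
{Material, Weight} has no BCNF violation.
{BatchNo, MachineID, Weight} has no BCNF violation.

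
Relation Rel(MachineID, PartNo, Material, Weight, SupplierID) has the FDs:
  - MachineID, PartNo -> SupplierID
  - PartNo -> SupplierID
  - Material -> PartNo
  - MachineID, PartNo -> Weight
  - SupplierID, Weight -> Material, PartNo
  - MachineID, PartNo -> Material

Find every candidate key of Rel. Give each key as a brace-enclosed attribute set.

{MachineID, Material}, {MachineID, PartNo}, {MachineID, SupplierID, Weight}

{MachineID} never appears on the right of any FD, so every key must include it.
{MachineID, Material}⁺ = {MachineID, Material, PartNo, SupplierID, Weight} — all of the relation — so {MachineID, Material} is a candidate key.
{MachineID, PartNo}⁺ = {MachineID, Material, PartNo, SupplierID, Weight} — all of the relation — so {MachineID, PartNo} is a candidate key.
{MachineID, SupplierID, Weight}⁺ = {MachineID, Material, PartNo, SupplierID, Weight} — all of the relation — so {MachineID, SupplierID, Weight} is a candidate key.
Any other superkey properly contains one of these, so there are no further candidate keys.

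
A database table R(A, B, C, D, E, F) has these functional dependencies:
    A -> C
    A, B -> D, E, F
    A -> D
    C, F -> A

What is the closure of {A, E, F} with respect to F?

{A, C, D, E, F}

Start with {A, E, F}.
A -> C applies; add {C} → now {A, C, E, F}.
A -> D applies; add {D} → now {A, C, D, E, F}.
No further FD applies.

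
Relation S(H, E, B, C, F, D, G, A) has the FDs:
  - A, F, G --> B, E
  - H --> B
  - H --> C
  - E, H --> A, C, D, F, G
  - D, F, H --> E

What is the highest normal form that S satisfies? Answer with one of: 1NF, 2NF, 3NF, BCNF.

1NF

Candidate keys: {A, F, G, H}, {D, F, H}, {E, H}. Prime attributes: {A, D, E, F, G, H}.
A, F, G --> B, E breaks BCNF: {A, F, G}⁺ = {A, B, E, F, G}, so {A, F, G} is not a superkey.
Because {B} is non-prime and the left side of A, F, G --> B, E is not a superkey, the relation is not in 3NF.
Since {H} ⊂ {E, H} and {H}⁺ ⊇ {B, C} with {B, C} non-prime, there is a partial dependency; 2NF fails.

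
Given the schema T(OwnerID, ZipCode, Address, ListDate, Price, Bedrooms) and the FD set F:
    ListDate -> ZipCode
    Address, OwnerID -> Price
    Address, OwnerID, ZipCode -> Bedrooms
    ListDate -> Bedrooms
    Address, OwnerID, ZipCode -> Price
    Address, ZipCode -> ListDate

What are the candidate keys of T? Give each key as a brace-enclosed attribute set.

{Address, OwnerID} never appear on the right of any FD, so every key must include all of them.
{Address, ListDate, OwnerID}⁺ = {Address, Bedrooms, ListDate, OwnerID, Price, ZipCode}, which is every attribute, so {Address, ListDate, OwnerID} is a candidate key.
{Address, OwnerID, ZipCode}⁺ = {Address, Bedrooms, ListDate, OwnerID, Price, ZipCode}, which is every attribute, so {Address, OwnerID, ZipCode} is a candidate key.
These are minimal and exhaustive — every other superkey contains one of them.

{Address, ListDate, OwnerID}, {Address, OwnerID, ZipCode}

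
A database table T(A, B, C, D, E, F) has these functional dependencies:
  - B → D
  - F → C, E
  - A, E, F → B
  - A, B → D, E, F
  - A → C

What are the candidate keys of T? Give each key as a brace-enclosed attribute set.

{A, B}, {A, F}

Attributes never on any right-hand side: {A} — every candidate key must contain it.
{A, B} is a candidate key since {A, B}⁺ = {A, B, C, D, E, F} covers every attribute.
{A, F} is a candidate key since {A, F}⁺ = {A, B, C, D, E, F} covers every attribute.
No proper subset of any of these is a key, and no other minimal superkey exists.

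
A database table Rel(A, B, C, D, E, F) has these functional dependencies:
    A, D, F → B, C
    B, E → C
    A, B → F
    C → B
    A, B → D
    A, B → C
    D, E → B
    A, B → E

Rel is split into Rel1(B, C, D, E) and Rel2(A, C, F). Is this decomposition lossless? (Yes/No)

No

Common attributes: {C}; their closure is {B, C}.
Neither Rel1 nor Rel2 is contained in that closure, so the decomposition is lossy.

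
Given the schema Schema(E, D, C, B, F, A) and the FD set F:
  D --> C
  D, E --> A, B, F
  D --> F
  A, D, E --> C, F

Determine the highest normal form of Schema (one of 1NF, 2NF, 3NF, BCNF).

Candidate key: {D, E}. Prime attributes: {D, E}.
D --> C: {D}⁺ = {C, D, F}, which is not all of the attributes, so the left side is not a superkey — BCNF is violated.
D --> C has non-prime {C} on the right and a non-superkey on the left, so 3NF fails.
{D} is a proper subset of the key {D, E}, and {D}⁺ contains the non-prime attributes {C, F} — a partial dependency, so 2NF is violated.

1NF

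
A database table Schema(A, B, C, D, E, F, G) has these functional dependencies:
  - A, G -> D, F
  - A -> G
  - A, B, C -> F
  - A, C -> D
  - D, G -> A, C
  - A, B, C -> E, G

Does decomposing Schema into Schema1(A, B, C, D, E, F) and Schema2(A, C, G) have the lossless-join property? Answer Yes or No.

The shared attributes are {A, C} and {A, C}⁺ = {A, C, D, F, G}.
Schema2 is contained in that closure, so Schema1 ∩ Schema2 -> Schema2 holds and the join is lossless.

Yes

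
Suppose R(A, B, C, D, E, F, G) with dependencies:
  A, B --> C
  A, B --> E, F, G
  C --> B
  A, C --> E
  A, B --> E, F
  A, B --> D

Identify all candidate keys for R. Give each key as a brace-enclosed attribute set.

Attributes never on any right-hand side: {A} — every candidate key must contain it.
Closure of {A, B} is {A, B, C, D, E, F, G}, the whole schema; {A, B} is a candidate key.
Closure of {A, C} is {A, B, C, D, E, F, G}, the whole schema; {A, C} is a candidate key.
No proper subset of any of these is a key, and no other minimal superkey exists.

{A, B}, {A, C}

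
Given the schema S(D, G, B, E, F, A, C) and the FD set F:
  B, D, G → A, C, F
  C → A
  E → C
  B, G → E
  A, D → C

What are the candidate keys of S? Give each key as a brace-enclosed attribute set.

No FD produces {B, D, G}, so they must be in every candidate key.
{B, D, G}⁺ = {A, B, C, D, E, F, G}, which is every attribute, so {B, D, G} is a candidate key.
Every other attribute set either contains this one or has a smaller closure.

{B, D, G}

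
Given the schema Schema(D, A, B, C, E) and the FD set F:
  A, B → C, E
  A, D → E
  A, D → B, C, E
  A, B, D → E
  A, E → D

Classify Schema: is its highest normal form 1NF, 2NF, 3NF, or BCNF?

Candidate keys: {A, B}, {A, D}, {A, E}. Prime attributes: {A, B, D, E}.
Every FD has a superkey on the left, so the relation is in BCNF.

BCNF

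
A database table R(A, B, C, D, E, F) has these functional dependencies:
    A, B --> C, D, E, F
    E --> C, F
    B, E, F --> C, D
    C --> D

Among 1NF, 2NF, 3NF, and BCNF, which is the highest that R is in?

2NF

Candidate key: {A, B}. Prime attributes: {A, B}.
E --> C, F breaks BCNF: {E}⁺ = {C, D, E, F}, so {E} is not a superkey.
E --> C, F determines the non-prime attributes {C, F} from a non-superkey — 3NF is violated.
No non-prime attribute depends on a proper subset of any candidate key, so 2NF holds.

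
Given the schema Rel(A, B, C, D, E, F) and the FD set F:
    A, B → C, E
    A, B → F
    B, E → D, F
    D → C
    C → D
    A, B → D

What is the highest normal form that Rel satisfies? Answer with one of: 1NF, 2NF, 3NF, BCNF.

Candidate key: {A, B}. Prime attributes: {A, B}.
B, E → D, F breaks BCNF: {B, E}⁺ = {B, C, D, E, F}, so {B, E} is not a superkey.
B, E → D, F determines the non-prime attributes {D, F} from a non-superkey — 3NF is violated.
No proper subset of a key has a non-prime attribute in its closure, so there is no partial dependency; 2NF holds.

2NF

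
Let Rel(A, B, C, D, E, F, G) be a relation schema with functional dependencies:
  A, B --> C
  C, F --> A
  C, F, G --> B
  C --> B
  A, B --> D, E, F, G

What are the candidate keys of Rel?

{A, B} is a candidate key since {A, B}⁺ = {A, B, C, D, E, F, G} covers every attribute.
{A, C} is a candidate key since {A, C}⁺ = {A, B, C, D, E, F, G} covers every attribute.
{C, F} is a candidate key since {C, F}⁺ = {A, B, C, D, E, F, G} covers every attribute.
These are minimal and exhaustive — every other superkey contains one of them.

{A, B}, {A, C}, {C, F}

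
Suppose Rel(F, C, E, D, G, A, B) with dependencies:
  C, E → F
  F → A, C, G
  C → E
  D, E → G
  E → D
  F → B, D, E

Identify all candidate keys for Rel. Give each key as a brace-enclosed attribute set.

Closure of {C} is {A, B, C, D, E, F, G}, the whole schema; {C} is a candidate key.
Closure of {F} is {A, B, C, D, E, F, G}, the whole schema; {F} is a candidate key.
These are minimal and exhaustive — every other superkey contains one of them.

{C}, {F}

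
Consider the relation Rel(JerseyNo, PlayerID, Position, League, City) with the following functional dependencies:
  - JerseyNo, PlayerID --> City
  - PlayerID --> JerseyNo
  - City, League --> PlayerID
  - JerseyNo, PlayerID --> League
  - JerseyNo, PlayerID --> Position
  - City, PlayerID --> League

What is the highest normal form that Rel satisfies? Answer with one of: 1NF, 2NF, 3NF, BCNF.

Candidate keys: {City, League}, {PlayerID}. Prime attributes: {City, League, PlayerID}.
Every FD has a superkey on the left, so the relation is in BCNF.

BCNF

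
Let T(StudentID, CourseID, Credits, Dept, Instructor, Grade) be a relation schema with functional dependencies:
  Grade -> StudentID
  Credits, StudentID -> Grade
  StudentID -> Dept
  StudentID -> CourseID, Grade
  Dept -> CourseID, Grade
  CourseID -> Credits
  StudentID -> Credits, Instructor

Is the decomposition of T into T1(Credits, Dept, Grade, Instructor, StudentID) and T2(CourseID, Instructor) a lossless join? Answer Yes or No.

No

T1 ∩ T2 = {Instructor}; its closure under F is {Instructor}.
T1 ⊄ {Instructor} and T2 ⊄ {Instructor}, so the split is lossy.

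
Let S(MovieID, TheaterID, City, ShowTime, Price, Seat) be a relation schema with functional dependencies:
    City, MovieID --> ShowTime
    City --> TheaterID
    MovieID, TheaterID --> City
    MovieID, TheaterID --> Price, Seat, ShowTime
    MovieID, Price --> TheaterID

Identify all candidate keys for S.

{City, MovieID}, {MovieID, Price}, {MovieID, TheaterID}

No FD produces {MovieID}, so it must be in every candidate key.
{City, MovieID}⁺ = {City, MovieID, Price, Seat, ShowTime, TheaterID} — all of the relation — so {City, MovieID} is a candidate key.
{MovieID, Price}⁺ = {City, MovieID, Price, Seat, ShowTime, TheaterID} — all of the relation — so {MovieID, Price} is a candidate key.
{MovieID, TheaterID}⁺ = {City, MovieID, Price, Seat, ShowTime, TheaterID} — all of the relation — so {MovieID, TheaterID} is a candidate key.
No proper subset of any of these is a key, and no other minimal superkey exists.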